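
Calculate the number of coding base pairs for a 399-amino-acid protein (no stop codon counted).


Each amino acid = 1 codon = 3 bp
bp = 399 * 3 = 1197 bp

1197 bp


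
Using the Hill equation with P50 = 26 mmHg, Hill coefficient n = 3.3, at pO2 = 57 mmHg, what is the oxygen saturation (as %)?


Y = pO2^n / (P50^n + pO2^n)
Y = 57^3.3 / (26^3.3 + 57^3.3)
Y = 93.02%

93.02%


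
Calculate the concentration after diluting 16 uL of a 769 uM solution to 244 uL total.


C2 = C1 * V1 / V2
C2 = 769 * 16 / 244
C2 = 50.4262 uM

50.4262 uM


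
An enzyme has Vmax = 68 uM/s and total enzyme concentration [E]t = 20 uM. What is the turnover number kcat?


kcat = Vmax / [E]t
kcat = 68 / 20
kcat = 3.4 s^-1

3.4 s^-1


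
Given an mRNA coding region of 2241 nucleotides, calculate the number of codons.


codons = nucleotides / 3
codons = 2241 / 3 = 747

747


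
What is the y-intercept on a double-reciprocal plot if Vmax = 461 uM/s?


y-intercept = 1/Vmax
= 1/461
= 0.0022 s/uM

0.0022 s/uM


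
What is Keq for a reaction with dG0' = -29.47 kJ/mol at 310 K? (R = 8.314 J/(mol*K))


Keq = exp(-dG0 * 1000 / (R * T))
Keq = exp(-(-29.47) * 1000 / (8.314 * 310))
Keq = 92435.7826

92435.7826


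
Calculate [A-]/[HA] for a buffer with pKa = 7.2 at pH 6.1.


[A-]/[HA] = 10^(pH - pKa)
= 10^(6.1 - 7.2)
= 0.0794

0.0794


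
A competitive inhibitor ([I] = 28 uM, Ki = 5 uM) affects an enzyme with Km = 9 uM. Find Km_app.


Km_app = Km * (1 + [I]/Ki)
Km_app = 9 * (1 + 28/5)
Km_app = 59.4 uM

59.4 uM


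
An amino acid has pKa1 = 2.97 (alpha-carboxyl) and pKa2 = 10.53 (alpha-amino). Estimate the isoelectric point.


pI = (pKa1 + pKa2) / 2
pI = (2.97 + 10.53) / 2
pI = 6.75

6.75


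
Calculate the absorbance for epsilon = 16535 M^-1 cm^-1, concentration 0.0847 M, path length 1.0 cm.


A = epsilon * c * l
A = 16535 * 0.0847 * 1.0
A = 1400.5145

1400.5145


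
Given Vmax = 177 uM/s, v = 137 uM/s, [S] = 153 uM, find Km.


Km = [S] * (Vmax - v) / v
Km = 153 * (177 - 137) / 137
Km = 44.6715 uM

44.6715 uM


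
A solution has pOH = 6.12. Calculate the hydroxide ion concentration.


[OH-] = 10^(-pOH)
[OH-] = 10^(-6.12)
[OH-] = 7.586e-07 M

7.586e-07 M


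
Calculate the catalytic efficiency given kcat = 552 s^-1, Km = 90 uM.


Catalytic efficiency = kcat / Km
= 552 / 90
= 6.1333 uM^-1*s^-1

6.1333 uM^-1*s^-1


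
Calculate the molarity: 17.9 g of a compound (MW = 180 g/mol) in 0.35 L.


C = (mass / MW) / volume
C = (17.9 / 180) / 0.35
C = 0.2841 M

0.2841 M


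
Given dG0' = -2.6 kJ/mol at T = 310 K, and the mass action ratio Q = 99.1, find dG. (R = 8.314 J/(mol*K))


dG = dG0' + RT * ln(Q) / 1000
dG = -2.6 + 8.314 * 310 * ln(99.1) / 1000
dG = 9.2458 kJ/mol

9.2458 kJ/mol


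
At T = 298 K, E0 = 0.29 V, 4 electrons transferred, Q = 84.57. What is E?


E = E0 - (RT/nF) * ln(Q)
E = 0.29 - (8.314 * 298 / (4 * 96485)) * ln(84.57)
E = 0.2615 V

0.2615 V


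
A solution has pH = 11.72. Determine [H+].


[H+] = 10^(-pH)
[H+] = 10^(-11.72)
[H+] = 1.905e-12 M

1.905e-12 M


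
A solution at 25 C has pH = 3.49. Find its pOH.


pOH = 14 - pH
pOH = 14 - 3.49
pOH = 10.51

10.51


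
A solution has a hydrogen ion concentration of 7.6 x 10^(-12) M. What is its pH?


pH = -log10([H+])
pH = -log10(7.6 x 10^(-12))
pH = 11.1192

11.1192


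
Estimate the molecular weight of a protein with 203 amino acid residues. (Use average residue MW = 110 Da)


MW = n_residues * 110 Da
MW = 203 * 110
MW = 22330 Da

22330 Da


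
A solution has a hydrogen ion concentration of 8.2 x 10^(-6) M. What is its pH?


pH = -log10([H+])
pH = -log10(8.2 x 10^(-6))
pH = 5.0862

5.0862


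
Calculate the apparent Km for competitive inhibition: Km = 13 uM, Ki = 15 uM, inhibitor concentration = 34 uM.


Km_app = Km * (1 + [I]/Ki)
Km_app = 13 * (1 + 34/15)
Km_app = 42.4667 uM

42.4667 uM


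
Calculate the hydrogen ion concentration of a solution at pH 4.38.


[H+] = 10^(-pH)
[H+] = 10^(-4.38)
[H+] = 4.169e-05 M

4.169e-05 M


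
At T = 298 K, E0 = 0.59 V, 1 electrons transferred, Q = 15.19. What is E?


E = E0 - (RT/nF) * ln(Q)
E = 0.59 - (8.314 * 298 / (1 * 96485)) * ln(15.19)
E = 0.5201 V

0.5201 V


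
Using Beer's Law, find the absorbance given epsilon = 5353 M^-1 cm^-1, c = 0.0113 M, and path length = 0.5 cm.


A = epsilon * c * l
A = 5353 * 0.0113 * 0.5
A = 30.2444

30.2444


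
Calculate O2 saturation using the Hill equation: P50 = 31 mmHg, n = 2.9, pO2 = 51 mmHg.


Y = pO2^n / (P50^n + pO2^n)
Y = 51^2.9 / (31^2.9 + 51^2.9)
Y = 80.9%

80.9%


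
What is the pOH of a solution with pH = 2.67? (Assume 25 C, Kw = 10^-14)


pOH = 14 - pH
pOH = 14 - 2.67
pOH = 11.33

11.33


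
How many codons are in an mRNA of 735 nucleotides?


codons = nucleotides / 3
codons = 735 / 3 = 245

245


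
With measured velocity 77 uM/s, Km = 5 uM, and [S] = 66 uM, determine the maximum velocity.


Vmax = v * (Km + [S]) / [S]
Vmax = 77 * (5 + 66) / 66
Vmax = 82.8333 uM/s

82.8333 uM/s


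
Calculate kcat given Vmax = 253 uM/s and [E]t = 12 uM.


kcat = Vmax / [E]t
kcat = 253 / 12
kcat = 21.0833 s^-1

21.0833 s^-1


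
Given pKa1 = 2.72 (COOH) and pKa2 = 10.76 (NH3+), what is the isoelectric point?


pI = (pKa1 + pKa2) / 2
pI = (2.72 + 10.76) / 2
pI = 6.74

6.74


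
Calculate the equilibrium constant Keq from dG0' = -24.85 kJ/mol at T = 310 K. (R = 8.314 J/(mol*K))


Keq = exp(-dG0 * 1000 / (R * T))
Keq = exp(-(-24.85) * 1000 / (8.314 * 310))
Keq = 15393.8543

15393.8543


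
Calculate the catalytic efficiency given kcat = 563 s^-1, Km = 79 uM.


Catalytic efficiency = kcat / Km
= 563 / 79
= 7.1266 uM^-1*s^-1

7.1266 uM^-1*s^-1


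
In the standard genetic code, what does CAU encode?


Standard genetic code lookup.
Codon CAU -> His

His


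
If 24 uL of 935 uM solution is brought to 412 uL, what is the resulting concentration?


C2 = C1 * V1 / V2
C2 = 935 * 24 / 412
C2 = 54.466 uM

54.466 uM


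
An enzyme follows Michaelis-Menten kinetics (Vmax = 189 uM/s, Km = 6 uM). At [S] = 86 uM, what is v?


v = Vmax * [S] / (Km + [S])
v = 189 * 86 / (6 + 86)
v = 176.6739 uM/s

176.6739 uM/s


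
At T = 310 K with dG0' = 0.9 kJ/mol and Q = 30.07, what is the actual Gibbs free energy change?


dG = dG0' + RT * ln(Q) / 1000
dG = 0.9 + 8.314 * 310 * ln(30.07) / 1000
dG = 9.672 kJ/mol

9.672 kJ/mol


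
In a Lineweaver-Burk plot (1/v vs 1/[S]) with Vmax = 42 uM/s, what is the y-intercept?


y-intercept = 1/Vmax
= 1/42
= 0.0238 s/uM

0.0238 s/uM


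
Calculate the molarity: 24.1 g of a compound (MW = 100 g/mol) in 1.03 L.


C = (mass / MW) / volume
C = (24.1 / 100) / 1.03
C = 0.234 M

0.234 M


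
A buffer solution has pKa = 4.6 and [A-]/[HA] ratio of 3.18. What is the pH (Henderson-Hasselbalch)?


pH = pKa + log10([A-]/[HA])
pH = 4.6 + log10(3.18)
pH = 5.1024

5.1024


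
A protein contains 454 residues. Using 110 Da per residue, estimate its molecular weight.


MW = n_residues * 110 Da
MW = 454 * 110
MW = 49940 Da

49940 Da


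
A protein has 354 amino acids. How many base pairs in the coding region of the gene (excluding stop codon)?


Each amino acid = 1 codon = 3 bp
bp = 354 * 3 = 1062 bp

1062 bp


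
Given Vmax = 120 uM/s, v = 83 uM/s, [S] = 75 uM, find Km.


Km = [S] * (Vmax - v) / v
Km = 75 * (120 - 83) / 83
Km = 33.4337 uM

33.4337 uM


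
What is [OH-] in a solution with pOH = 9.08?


[OH-] = 10^(-pOH)
[OH-] = 10^(-9.08)
[OH-] = 8.318e-10 M

8.318e-10 M


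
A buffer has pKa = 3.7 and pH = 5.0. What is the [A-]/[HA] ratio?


[A-]/[HA] = 10^(pH - pKa)
= 10^(5.0 - 3.7)
= 19.9526

19.9526


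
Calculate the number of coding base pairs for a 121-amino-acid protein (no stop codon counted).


Each amino acid = 1 codon = 3 bp
bp = 121 * 3 = 363 bp

363 bp


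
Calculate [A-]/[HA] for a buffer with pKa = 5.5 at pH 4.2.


[A-]/[HA] = 10^(pH - pKa)
= 10^(4.2 - 5.5)
= 0.0501

0.0501


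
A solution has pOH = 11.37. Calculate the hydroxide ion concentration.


[OH-] = 10^(-pOH)
[OH-] = 10^(-11.37)
[OH-] = 4.266e-12 M

4.266e-12 M


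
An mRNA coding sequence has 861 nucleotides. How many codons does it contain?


codons = nucleotides / 3
codons = 861 / 3 = 287

287


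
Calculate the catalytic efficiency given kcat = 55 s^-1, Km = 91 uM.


Catalytic efficiency = kcat / Km
= 55 / 91
= 0.6044 uM^-1*s^-1

0.6044 uM^-1*s^-1


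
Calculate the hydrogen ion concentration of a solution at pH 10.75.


[H+] = 10^(-pH)
[H+] = 10^(-10.75)
[H+] = 1.778e-11 M

1.778e-11 M


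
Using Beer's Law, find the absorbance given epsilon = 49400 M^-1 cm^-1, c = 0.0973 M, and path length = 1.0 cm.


A = epsilon * c * l
A = 49400 * 0.0973 * 1.0
A = 4806.62

4806.62


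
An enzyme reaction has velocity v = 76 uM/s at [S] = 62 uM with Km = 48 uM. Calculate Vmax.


Vmax = v * (Km + [S]) / [S]
Vmax = 76 * (48 + 62) / 62
Vmax = 134.8387 uM/s

134.8387 uM/s


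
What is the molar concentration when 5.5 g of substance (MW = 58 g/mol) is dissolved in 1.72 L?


C = (mass / MW) / volume
C = (5.5 / 58) / 1.72
C = 0.0551 M

0.0551 M


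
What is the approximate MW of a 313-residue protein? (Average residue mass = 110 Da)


MW = n_residues * 110 Da
MW = 313 * 110
MW = 34430 Da

34430 Da


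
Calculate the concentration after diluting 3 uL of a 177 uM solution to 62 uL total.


C2 = C1 * V1 / V2
C2 = 177 * 3 / 62
C2 = 8.5645 uM

8.5645 uM


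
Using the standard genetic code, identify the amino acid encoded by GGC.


Standard genetic code lookup.
Codon GGC -> Gly

Gly


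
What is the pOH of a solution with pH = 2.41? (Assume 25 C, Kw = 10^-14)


pOH = 14 - pH
pOH = 14 - 2.41
pOH = 11.59

11.59


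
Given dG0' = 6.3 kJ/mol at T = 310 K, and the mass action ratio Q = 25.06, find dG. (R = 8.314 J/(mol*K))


dG = dG0' + RT * ln(Q) / 1000
dG = 6.3 + 8.314 * 310 * ln(25.06) / 1000
dG = 14.6023 kJ/mol

14.6023 kJ/mol


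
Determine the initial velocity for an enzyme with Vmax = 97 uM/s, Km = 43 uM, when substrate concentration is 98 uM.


v = Vmax * [S] / (Km + [S])
v = 97 * 98 / (43 + 98)
v = 67.4184 uM/s

67.4184 uM/s


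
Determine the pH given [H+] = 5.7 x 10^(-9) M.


pH = -log10([H+])
pH = -log10(5.7 x 10^(-9))
pH = 8.2441

8.2441


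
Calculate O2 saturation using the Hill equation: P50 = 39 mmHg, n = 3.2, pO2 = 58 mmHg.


Y = pO2^n / (P50^n + pO2^n)
Y = 58^3.2 / (39^3.2 + 58^3.2)
Y = 78.07%

78.07%


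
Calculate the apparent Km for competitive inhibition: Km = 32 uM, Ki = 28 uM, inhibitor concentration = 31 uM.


Km_app = Km * (1 + [I]/Ki)
Km_app = 32 * (1 + 31/28)
Km_app = 67.4286 uM

67.4286 uM


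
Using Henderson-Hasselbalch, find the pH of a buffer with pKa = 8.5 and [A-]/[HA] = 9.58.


pH = pKa + log10([A-]/[HA])
pH = 8.5 + log10(9.58)
pH = 9.4814

9.4814


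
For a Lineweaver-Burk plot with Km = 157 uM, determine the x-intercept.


x-intercept = -1/Km
= -1/157
= -0.0064 1/uM

-0.0064 1/uM


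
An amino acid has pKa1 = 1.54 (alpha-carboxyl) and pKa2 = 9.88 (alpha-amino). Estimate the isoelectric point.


pI = (pKa1 + pKa2) / 2
pI = (1.54 + 9.88) / 2
pI = 5.71

5.71


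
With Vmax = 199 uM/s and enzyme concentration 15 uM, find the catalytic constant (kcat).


kcat = Vmax / [E]t
kcat = 199 / 15
kcat = 13.2667 s^-1

13.2667 s^-1


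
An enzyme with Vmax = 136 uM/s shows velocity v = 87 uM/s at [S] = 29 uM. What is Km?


Km = [S] * (Vmax - v) / v
Km = 29 * (136 - 87) / 87
Km = 16.3333 uM

16.3333 uM


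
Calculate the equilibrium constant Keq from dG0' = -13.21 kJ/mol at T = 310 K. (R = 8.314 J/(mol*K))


Keq = exp(-dG0 * 1000 / (R * T))
Keq = exp(-(-13.21) * 1000 / (8.314 * 310))
Keq = 168.2481

168.2481


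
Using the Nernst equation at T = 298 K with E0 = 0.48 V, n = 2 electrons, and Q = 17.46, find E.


E = E0 - (RT/nF) * ln(Q)
E = 0.48 - (8.314 * 298 / (2 * 96485)) * ln(17.46)
E = 0.4433 V

0.4433 V


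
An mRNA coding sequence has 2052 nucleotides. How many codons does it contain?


codons = nucleotides / 3
codons = 2052 / 3 = 684

684


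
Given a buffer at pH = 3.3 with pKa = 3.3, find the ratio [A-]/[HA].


[A-]/[HA] = 10^(pH - pKa)
= 10^(3.3 - 3.3)
= 1.0

1.0


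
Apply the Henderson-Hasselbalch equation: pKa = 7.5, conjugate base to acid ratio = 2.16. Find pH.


pH = pKa + log10([A-]/[HA])
pH = 7.5 + log10(2.16)
pH = 7.8345

7.8345


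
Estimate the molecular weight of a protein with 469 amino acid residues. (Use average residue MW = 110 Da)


MW = n_residues * 110 Da
MW = 469 * 110
MW = 51590 Da

51590 Da


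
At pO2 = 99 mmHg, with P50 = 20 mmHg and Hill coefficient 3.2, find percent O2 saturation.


Y = pO2^n / (P50^n + pO2^n)
Y = 99^3.2 / (20^3.2 + 99^3.2)
Y = 99.4%

99.4%


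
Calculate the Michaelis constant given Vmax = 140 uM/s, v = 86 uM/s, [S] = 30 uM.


Km = [S] * (Vmax - v) / v
Km = 30 * (140 - 86) / 86
Km = 18.8372 uM

18.8372 uM


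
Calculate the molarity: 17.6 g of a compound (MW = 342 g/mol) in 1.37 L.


C = (mass / MW) / volume
C = (17.6 / 342) / 1.37
C = 0.0376 M

0.0376 M


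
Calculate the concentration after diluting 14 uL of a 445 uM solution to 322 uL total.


C2 = C1 * V1 / V2
C2 = 445 * 14 / 322
C2 = 19.3478 uM

19.3478 uM


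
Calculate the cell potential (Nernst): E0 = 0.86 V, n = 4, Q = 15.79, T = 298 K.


E = E0 - (RT/nF) * ln(Q)
E = 0.86 - (8.314 * 298 / (4 * 96485)) * ln(15.79)
E = 0.8423 V

0.8423 V


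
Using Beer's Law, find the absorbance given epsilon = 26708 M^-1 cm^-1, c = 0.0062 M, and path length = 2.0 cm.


A = epsilon * c * l
A = 26708 * 0.0062 * 2.0
A = 331.1792

331.1792


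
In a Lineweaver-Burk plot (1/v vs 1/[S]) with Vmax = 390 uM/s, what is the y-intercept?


y-intercept = 1/Vmax
= 1/390
= 0.0026 s/uM

0.0026 s/uM


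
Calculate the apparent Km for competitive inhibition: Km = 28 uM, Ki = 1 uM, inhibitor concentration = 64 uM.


Km_app = Km * (1 + [I]/Ki)
Km_app = 28 * (1 + 64/1)
Km_app = 1820.0 uM

1820.0 uM


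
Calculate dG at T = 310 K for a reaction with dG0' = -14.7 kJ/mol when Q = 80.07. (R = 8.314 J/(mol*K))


dG = dG0' + RT * ln(Q) / 1000
dG = -14.7 + 8.314 * 310 * ln(80.07) / 1000
dG = -3.4038 kJ/mol

-3.4038 kJ/mol


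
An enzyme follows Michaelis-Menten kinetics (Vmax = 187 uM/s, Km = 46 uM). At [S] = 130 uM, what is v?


v = Vmax * [S] / (Km + [S])
v = 187 * 130 / (46 + 130)
v = 138.125 uM/s

138.125 uM/s


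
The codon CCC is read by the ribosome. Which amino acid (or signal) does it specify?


Standard genetic code lookup.
Codon CCC -> Pro

Pro


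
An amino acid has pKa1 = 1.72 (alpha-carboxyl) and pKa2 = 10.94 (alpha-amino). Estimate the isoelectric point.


pI = (pKa1 + pKa2) / 2
pI = (1.72 + 10.94) / 2
pI = 6.33

6.33


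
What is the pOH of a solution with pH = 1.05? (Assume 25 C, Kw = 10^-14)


pOH = 14 - pH
pOH = 14 - 1.05
pOH = 12.95

12.95


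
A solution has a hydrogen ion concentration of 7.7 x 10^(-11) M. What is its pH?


pH = -log10([H+])
pH = -log10(7.7 x 10^(-11))
pH = 10.1135

10.1135


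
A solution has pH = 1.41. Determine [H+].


[H+] = 10^(-pH)
[H+] = 10^(-1.41)
[H+] = 0.0389 M

0.0389 M


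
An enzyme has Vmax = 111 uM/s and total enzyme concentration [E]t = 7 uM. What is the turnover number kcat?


kcat = Vmax / [E]t
kcat = 111 / 7
kcat = 15.8571 s^-1

15.8571 s^-1


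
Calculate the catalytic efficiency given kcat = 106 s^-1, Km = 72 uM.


Catalytic efficiency = kcat / Km
= 106 / 72
= 1.4722 uM^-1*s^-1

1.4722 uM^-1*s^-1


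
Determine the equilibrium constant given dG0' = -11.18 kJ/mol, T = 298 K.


Keq = exp(-dG0 * 1000 / (R * T))
Keq = exp(-(-11.18) * 1000 / (8.314 * 298))
Keq = 91.1478

91.1478


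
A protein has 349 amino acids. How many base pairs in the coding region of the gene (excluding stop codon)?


Each amino acid = 1 codon = 3 bp
bp = 349 * 3 = 1047 bp

1047 bp


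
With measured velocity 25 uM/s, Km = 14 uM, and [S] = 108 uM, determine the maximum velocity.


Vmax = v * (Km + [S]) / [S]
Vmax = 25 * (14 + 108) / 108
Vmax = 28.2407 uM/s

28.2407 uM/s


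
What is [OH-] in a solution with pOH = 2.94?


[OH-] = 10^(-pOH)
[OH-] = 10^(-2.94)
[OH-] = 0.0011 M

0.0011 M


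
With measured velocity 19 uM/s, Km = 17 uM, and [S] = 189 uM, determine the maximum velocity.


Vmax = v * (Km + [S]) / [S]
Vmax = 19 * (17 + 189) / 189
Vmax = 20.709 uM/s

20.709 uM/s


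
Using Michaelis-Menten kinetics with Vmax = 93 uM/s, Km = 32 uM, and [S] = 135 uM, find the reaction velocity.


v = Vmax * [S] / (Km + [S])
v = 93 * 135 / (32 + 135)
v = 75.1796 uM/s

75.1796 uM/s


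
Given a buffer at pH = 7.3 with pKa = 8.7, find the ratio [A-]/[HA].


[A-]/[HA] = 10^(pH - pKa)
= 10^(7.3 - 8.7)
= 0.0398

0.0398


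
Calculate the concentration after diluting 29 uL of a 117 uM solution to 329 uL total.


C2 = C1 * V1 / V2
C2 = 117 * 29 / 329
C2 = 10.3131 uM

10.3131 uM


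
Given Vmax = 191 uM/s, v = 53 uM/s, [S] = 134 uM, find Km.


Km = [S] * (Vmax - v) / v
Km = 134 * (191 - 53) / 53
Km = 348.9057 uM

348.9057 uM


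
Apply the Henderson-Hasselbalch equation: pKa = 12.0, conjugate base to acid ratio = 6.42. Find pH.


pH = pKa + log10([A-]/[HA])
pH = 12.0 + log10(6.42)
pH = 12.8075

12.8075


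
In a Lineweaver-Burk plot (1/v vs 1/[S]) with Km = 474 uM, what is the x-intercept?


x-intercept = -1/Km
= -1/474
= -0.0021 1/uM

-0.0021 1/uM


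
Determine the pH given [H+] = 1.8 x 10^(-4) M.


pH = -log10([H+])
pH = -log10(1.8 x 10^(-4))
pH = 3.7447

3.7447


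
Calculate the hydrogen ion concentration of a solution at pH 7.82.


[H+] = 10^(-pH)
[H+] = 10^(-7.82)
[H+] = 1.514e-08 M

1.514e-08 M


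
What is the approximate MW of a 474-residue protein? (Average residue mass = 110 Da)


MW = n_residues * 110 Da
MW = 474 * 110
MW = 52140 Da

52140 Da


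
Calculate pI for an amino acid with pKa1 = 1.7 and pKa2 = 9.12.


pI = (pKa1 + pKa2) / 2
pI = (1.7 + 9.12) / 2
pI = 5.41

5.41


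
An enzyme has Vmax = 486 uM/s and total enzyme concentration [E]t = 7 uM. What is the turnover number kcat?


kcat = Vmax / [E]t
kcat = 486 / 7
kcat = 69.4286 s^-1

69.4286 s^-1


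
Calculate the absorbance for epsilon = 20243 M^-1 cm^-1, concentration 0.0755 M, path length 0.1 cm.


A = epsilon * c * l
A = 20243 * 0.0755 * 0.1
A = 152.8346

152.8346


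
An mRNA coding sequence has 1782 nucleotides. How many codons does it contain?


codons = nucleotides / 3
codons = 1782 / 3 = 594

594


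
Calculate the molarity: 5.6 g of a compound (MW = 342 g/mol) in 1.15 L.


C = (mass / MW) / volume
C = (5.6 / 342) / 1.15
C = 0.0142 M

0.0142 M


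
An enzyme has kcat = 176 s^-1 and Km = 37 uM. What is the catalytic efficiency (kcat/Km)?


Catalytic efficiency = kcat / Km
= 176 / 37
= 4.7568 uM^-1*s^-1

4.7568 uM^-1*s^-1


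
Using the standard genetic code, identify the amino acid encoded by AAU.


Standard genetic code lookup.
Codon AAU -> Asn

Asn


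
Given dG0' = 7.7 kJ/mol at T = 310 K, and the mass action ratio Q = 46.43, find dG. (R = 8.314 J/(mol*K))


dG = dG0' + RT * ln(Q) / 1000
dG = 7.7 + 8.314 * 310 * ln(46.43) / 1000
dG = 17.5917 kJ/mol

17.5917 kJ/mol


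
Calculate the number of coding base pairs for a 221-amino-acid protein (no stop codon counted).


Each amino acid = 1 codon = 3 bp
bp = 221 * 3 = 663 bp

663 bp


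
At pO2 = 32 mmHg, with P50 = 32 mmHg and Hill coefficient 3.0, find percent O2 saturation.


Y = pO2^n / (P50^n + pO2^n)
Y = 32^3.0 / (32^3.0 + 32^3.0)
Y = 50.0%

50.0%


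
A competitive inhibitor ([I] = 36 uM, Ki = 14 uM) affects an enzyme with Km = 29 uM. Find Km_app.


Km_app = Km * (1 + [I]/Ki)
Km_app = 29 * (1 + 36/14)
Km_app = 103.5714 uM

103.5714 uM


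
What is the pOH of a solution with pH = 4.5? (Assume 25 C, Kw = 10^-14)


pOH = 14 - pH
pOH = 14 - 4.5
pOH = 9.5

9.5


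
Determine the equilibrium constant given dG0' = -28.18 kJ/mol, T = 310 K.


Keq = exp(-dG0 * 1000 / (R * T))
Keq = exp(-(-28.18) * 1000 / (8.314 * 310))
Keq = 56036.2121

56036.2121


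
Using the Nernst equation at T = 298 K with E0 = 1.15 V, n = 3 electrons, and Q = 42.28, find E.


E = E0 - (RT/nF) * ln(Q)
E = 1.15 - (8.314 * 298 / (3 * 96485)) * ln(42.28)
E = 1.118 V

1.118 V


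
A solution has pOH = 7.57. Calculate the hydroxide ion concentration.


[OH-] = 10^(-pOH)
[OH-] = 10^(-7.57)
[OH-] = 2.692e-08 M

2.692e-08 M


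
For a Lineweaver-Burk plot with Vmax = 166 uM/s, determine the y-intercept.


y-intercept = 1/Vmax
= 1/166
= 0.006 s/uM

0.006 s/uM


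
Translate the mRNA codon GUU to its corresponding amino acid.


Standard genetic code lookup.
Codon GUU -> Val

Val


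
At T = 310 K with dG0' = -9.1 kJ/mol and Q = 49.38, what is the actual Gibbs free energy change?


dG = dG0' + RT * ln(Q) / 1000
dG = -9.1 + 8.314 * 310 * ln(49.38) / 1000
dG = 0.9505 kJ/mol

0.9505 kJ/mol


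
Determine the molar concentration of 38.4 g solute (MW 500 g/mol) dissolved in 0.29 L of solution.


C = (mass / MW) / volume
C = (38.4 / 500) / 0.29
C = 0.2648 M

0.2648 M


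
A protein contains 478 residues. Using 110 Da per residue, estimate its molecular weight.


MW = n_residues * 110 Da
MW = 478 * 110
MW = 52580 Da

52580 Da


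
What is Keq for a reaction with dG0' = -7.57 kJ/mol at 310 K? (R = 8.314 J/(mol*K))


Keq = exp(-dG0 * 1000 / (R * T))
Keq = exp(-(-7.57) * 1000 / (8.314 * 310))
Keq = 18.8618

18.8618


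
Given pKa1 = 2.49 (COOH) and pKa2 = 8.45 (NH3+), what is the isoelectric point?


pI = (pKa1 + pKa2) / 2
pI = (2.49 + 8.45) / 2
pI = 5.47

5.47


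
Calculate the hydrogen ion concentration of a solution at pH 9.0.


[H+] = 10^(-pH)
[H+] = 10^(-9.0)
[H+] = 1.000e-09 M

1.000e-09 M


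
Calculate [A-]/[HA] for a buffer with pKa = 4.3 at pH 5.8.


[A-]/[HA] = 10^(pH - pKa)
= 10^(5.8 - 4.3)
= 31.6228

31.6228


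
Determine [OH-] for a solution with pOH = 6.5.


[OH-] = 10^(-pOH)
[OH-] = 10^(-6.5)
[OH-] = 3.162e-07 M

3.162e-07 M


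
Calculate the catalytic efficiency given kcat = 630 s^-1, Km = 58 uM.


Catalytic efficiency = kcat / Km
= 630 / 58
= 10.8621 uM^-1*s^-1

10.8621 uM^-1*s^-1


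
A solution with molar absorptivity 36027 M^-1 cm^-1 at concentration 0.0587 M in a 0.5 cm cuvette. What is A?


A = epsilon * c * l
A = 36027 * 0.0587 * 0.5
A = 1057.3925

1057.3925


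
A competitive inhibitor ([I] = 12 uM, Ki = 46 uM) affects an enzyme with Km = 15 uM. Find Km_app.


Km_app = Km * (1 + [I]/Ki)
Km_app = 15 * (1 + 12/46)
Km_app = 18.913 uM

18.913 uM


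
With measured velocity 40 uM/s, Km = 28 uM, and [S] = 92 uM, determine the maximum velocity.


Vmax = v * (Km + [S]) / [S]
Vmax = 40 * (28 + 92) / 92
Vmax = 52.1739 uM/s

52.1739 uM/s


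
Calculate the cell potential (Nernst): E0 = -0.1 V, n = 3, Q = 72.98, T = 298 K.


E = E0 - (RT/nF) * ln(Q)
E = -0.1 - (8.314 * 298 / (3 * 96485)) * ln(72.98)
E = -0.1367 V

-0.1367 V


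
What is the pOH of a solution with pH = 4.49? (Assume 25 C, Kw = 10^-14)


pOH = 14 - pH
pOH = 14 - 4.49
pOH = 9.51

9.51


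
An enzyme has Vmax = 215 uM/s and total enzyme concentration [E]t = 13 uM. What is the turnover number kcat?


kcat = Vmax / [E]t
kcat = 215 / 13
kcat = 16.5385 s^-1

16.5385 s^-1


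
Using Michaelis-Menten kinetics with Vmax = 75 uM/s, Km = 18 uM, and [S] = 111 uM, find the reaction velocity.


v = Vmax * [S] / (Km + [S])
v = 75 * 111 / (18 + 111)
v = 64.5349 uM/s

64.5349 uM/s


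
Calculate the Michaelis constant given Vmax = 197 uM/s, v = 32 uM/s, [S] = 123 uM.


Km = [S] * (Vmax - v) / v
Km = 123 * (197 - 32) / 32
Km = 634.2188 uM

634.2188 uM


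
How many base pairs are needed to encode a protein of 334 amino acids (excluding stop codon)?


Each amino acid = 1 codon = 3 bp
bp = 334 * 3 = 1002 bp

1002 bp


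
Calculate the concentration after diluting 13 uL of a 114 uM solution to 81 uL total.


C2 = C1 * V1 / V2
C2 = 114 * 13 / 81
C2 = 18.2963 uM

18.2963 uM


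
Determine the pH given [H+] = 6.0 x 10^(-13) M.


pH = -log10([H+])
pH = -log10(6.0 x 10^(-13))
pH = 12.2218

12.2218


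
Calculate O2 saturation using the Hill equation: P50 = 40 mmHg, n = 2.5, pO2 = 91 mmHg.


Y = pO2^n / (P50^n + pO2^n)
Y = 91^2.5 / (40^2.5 + 91^2.5)
Y = 88.64%

88.64%


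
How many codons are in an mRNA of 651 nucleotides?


codons = nucleotides / 3
codons = 651 / 3 = 217

217


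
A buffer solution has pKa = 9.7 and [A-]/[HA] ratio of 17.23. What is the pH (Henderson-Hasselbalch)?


pH = pKa + log10([A-]/[HA])
pH = 9.7 + log10(17.23)
pH = 10.9363

10.9363


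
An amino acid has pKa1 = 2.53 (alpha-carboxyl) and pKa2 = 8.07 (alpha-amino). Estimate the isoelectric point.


pI = (pKa1 + pKa2) / 2
pI = (2.53 + 8.07) / 2
pI = 5.3

5.3


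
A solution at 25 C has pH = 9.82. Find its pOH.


pOH = 14 - pH
pOH = 14 - 9.82
pOH = 4.18

4.18


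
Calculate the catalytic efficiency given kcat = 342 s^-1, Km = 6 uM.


Catalytic efficiency = kcat / Km
= 342 / 6
= 57.0 uM^-1*s^-1

57.0 uM^-1*s^-1


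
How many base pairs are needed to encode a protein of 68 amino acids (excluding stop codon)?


Each amino acid = 1 codon = 3 bp
bp = 68 * 3 = 204 bp

204 bp


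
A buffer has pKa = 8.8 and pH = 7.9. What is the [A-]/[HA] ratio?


[A-]/[HA] = 10^(pH - pKa)
= 10^(7.9 - 8.8)
= 0.1259

0.1259


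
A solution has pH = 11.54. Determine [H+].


[H+] = 10^(-pH)
[H+] = 10^(-11.54)
[H+] = 2.884e-12 M

2.884e-12 M


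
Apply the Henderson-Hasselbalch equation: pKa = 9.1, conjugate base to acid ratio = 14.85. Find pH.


pH = pKa + log10([A-]/[HA])
pH = 9.1 + log10(14.85)
pH = 10.2717

10.2717


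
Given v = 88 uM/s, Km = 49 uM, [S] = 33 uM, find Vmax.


Vmax = v * (Km + [S]) / [S]
Vmax = 88 * (49 + 33) / 33
Vmax = 218.6667 uM/s

218.6667 uM/s


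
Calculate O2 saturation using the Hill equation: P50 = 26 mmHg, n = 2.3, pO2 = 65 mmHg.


Y = pO2^n / (P50^n + pO2^n)
Y = 65^2.3 / (26^2.3 + 65^2.3)
Y = 89.16%

89.16%


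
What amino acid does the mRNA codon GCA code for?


Standard genetic code lookup.
Codon GCA -> Ala

Ala


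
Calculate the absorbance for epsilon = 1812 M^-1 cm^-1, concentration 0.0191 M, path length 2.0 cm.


A = epsilon * c * l
A = 1812 * 0.0191 * 2.0
A = 69.2184

69.2184


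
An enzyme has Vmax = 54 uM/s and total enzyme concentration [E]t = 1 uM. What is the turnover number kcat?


kcat = Vmax / [E]t
kcat = 54 / 1
kcat = 54.0 s^-1

54.0 s^-1


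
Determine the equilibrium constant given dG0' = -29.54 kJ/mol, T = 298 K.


Keq = exp(-dG0 * 1000 / (R * T))
Keq = exp(-(-29.54) * 1000 / (8.314 * 298))
Keq = 150687.4779

150687.4779


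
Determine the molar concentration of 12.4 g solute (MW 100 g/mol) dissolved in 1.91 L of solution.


C = (mass / MW) / volume
C = (12.4 / 100) / 1.91
C = 0.0649 M

0.0649 M


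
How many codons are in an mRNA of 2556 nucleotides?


codons = nucleotides / 3
codons = 2556 / 3 = 852

852


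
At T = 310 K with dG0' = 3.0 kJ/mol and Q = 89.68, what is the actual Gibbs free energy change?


dG = dG0' + RT * ln(Q) / 1000
dG = 3.0 + 8.314 * 310 * ln(89.68) / 1000
dG = 14.5884 kJ/mol

14.5884 kJ/mol


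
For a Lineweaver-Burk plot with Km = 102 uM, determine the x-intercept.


x-intercept = -1/Km
= -1/102
= -0.0098 1/uM

-0.0098 1/uM


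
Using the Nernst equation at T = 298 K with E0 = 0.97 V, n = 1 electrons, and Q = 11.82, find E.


E = E0 - (RT/nF) * ln(Q)
E = 0.97 - (8.314 * 298 / (1 * 96485)) * ln(11.82)
E = 0.9066 V

0.9066 V


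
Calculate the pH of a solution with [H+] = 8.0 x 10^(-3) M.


pH = -log10([H+])
pH = -log10(8.0 x 10^(-3))
pH = 2.0969

2.0969


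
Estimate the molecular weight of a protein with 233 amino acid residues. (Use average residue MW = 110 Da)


MW = n_residues * 110 Da
MW = 233 * 110
MW = 25630 Da

25630 Da


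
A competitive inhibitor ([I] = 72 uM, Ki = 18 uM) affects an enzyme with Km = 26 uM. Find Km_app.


Km_app = Km * (1 + [I]/Ki)
Km_app = 26 * (1 + 72/18)
Km_app = 130.0 uM

130.0 uM


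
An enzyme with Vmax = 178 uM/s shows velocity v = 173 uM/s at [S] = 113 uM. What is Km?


Km = [S] * (Vmax - v) / v
Km = 113 * (178 - 173) / 173
Km = 3.2659 uM

3.2659 uM


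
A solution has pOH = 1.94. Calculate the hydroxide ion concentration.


[OH-] = 10^(-pOH)
[OH-] = 10^(-1.94)
[OH-] = 0.0115 M

0.0115 M


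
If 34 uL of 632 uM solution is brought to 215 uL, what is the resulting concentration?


C2 = C1 * V1 / V2
C2 = 632 * 34 / 215
C2 = 99.9442 uM

99.9442 uM


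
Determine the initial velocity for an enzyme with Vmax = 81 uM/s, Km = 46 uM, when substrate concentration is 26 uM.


v = Vmax * [S] / (Km + [S])
v = 81 * 26 / (46 + 26)
v = 29.25 uM/s

29.25 uM/s


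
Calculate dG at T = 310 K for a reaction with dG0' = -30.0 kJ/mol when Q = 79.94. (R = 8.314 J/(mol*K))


dG = dG0' + RT * ln(Q) / 1000
dG = -30.0 + 8.314 * 310 * ln(79.94) / 1000
dG = -18.708 kJ/mol

-18.708 kJ/mol


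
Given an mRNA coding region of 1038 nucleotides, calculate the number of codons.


codons = nucleotides / 3
codons = 1038 / 3 = 346

346


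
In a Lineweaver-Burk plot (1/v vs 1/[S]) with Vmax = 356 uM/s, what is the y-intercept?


y-intercept = 1/Vmax
= 1/356
= 0.0028 s/uM

0.0028 s/uM


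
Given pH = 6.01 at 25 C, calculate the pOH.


pOH = 14 - pH
pOH = 14 - 6.01
pOH = 7.99

7.99


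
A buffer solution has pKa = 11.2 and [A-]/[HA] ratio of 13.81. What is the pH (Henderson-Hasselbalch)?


pH = pKa + log10([A-]/[HA])
pH = 11.2 + log10(13.81)
pH = 12.3402

12.3402


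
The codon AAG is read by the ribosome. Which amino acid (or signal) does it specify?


Standard genetic code lookup.
Codon AAG -> Lys

Lys


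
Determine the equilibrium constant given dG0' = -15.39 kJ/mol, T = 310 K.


Keq = exp(-dG0 * 1000 / (R * T))
Keq = exp(-(-15.39) * 1000 / (8.314 * 310))
Keq = 392.0043

392.0043


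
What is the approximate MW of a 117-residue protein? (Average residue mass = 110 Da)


MW = n_residues * 110 Da
MW = 117 * 110
MW = 12870 Da

12870 Da


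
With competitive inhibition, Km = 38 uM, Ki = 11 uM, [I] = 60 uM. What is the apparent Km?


Km_app = Km * (1 + [I]/Ki)
Km_app = 38 * (1 + 60/11)
Km_app = 245.2727 uM

245.2727 uM


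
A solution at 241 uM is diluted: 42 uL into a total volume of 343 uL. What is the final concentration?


C2 = C1 * V1 / V2
C2 = 241 * 42 / 343
C2 = 29.5102 uM

29.5102 uM


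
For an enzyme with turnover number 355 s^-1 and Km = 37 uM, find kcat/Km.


Catalytic efficiency = kcat / Km
= 355 / 37
= 9.5946 uM^-1*s^-1

9.5946 uM^-1*s^-1


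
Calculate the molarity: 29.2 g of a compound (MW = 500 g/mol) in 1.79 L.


C = (mass / MW) / volume
C = (29.2 / 500) / 1.79
C = 0.0326 M

0.0326 M


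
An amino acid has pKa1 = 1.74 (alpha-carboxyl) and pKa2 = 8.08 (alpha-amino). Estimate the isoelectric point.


pI = (pKa1 + pKa2) / 2
pI = (1.74 + 8.08) / 2
pI = 4.91

4.91


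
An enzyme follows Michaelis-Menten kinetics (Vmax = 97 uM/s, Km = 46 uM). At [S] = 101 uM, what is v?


v = Vmax * [S] / (Km + [S])
v = 97 * 101 / (46 + 101)
v = 66.6463 uM/s

66.6463 uM/s


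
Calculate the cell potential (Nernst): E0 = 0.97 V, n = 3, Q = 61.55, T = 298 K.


E = E0 - (RT/nF) * ln(Q)
E = 0.97 - (8.314 * 298 / (3 * 96485)) * ln(61.55)
E = 0.9347 V

0.9347 V


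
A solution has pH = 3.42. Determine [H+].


[H+] = 10^(-pH)
[H+] = 10^(-3.42)
[H+] = 3.802e-04 M

3.802e-04 M


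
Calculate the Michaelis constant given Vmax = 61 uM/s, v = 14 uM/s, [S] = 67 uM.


Km = [S] * (Vmax - v) / v
Km = 67 * (61 - 14) / 14
Km = 224.9286 uM

224.9286 uM


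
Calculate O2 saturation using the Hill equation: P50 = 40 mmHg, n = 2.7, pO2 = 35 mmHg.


Y = pO2^n / (P50^n + pO2^n)
Y = 35^2.7 / (40^2.7 + 35^2.7)
Y = 41.08%

41.08%


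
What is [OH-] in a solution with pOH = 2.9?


[OH-] = 10^(-pOH)
[OH-] = 10^(-2.9)
[OH-] = 0.0013 M

0.0013 M


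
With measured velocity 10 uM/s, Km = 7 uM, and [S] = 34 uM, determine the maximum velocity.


Vmax = v * (Km + [S]) / [S]
Vmax = 10 * (7 + 34) / 34
Vmax = 12.0588 uM/s

12.0588 uM/s


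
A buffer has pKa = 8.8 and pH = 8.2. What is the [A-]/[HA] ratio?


[A-]/[HA] = 10^(pH - pKa)
= 10^(8.2 - 8.8)
= 0.2512

0.2512


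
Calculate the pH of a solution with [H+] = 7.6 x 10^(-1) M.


pH = -log10([H+])
pH = -log10(7.6 x 10^(-1))
pH = 0.1192

0.1192


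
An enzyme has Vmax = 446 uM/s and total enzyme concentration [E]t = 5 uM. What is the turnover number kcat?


kcat = Vmax / [E]t
kcat = 446 / 5
kcat = 89.2 s^-1

89.2 s^-1


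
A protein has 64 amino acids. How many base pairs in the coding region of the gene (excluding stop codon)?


Each amino acid = 1 codon = 3 bp
bp = 64 * 3 = 192 bp

192 bp


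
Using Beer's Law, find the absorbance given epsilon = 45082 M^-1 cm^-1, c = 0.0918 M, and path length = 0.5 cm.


A = epsilon * c * l
A = 45082 * 0.0918 * 0.5
A = 2069.2638

2069.2638


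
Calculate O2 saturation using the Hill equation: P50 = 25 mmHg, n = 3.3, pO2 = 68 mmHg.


Y = pO2^n / (P50^n + pO2^n)
Y = 68^3.3 / (25^3.3 + 68^3.3)
Y = 96.45%

96.45%


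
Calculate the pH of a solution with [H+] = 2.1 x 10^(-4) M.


pH = -log10([H+])
pH = -log10(2.1 x 10^(-4))
pH = 3.6778

3.6778


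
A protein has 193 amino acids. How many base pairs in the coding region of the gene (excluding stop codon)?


Each amino acid = 1 codon = 3 bp
bp = 193 * 3 = 579 bp

579 bp


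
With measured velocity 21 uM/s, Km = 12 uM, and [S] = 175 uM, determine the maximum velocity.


Vmax = v * (Km + [S]) / [S]
Vmax = 21 * (12 + 175) / 175
Vmax = 22.44 uM/s

22.44 uM/s


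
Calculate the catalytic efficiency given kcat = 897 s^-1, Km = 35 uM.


Catalytic efficiency = kcat / Km
= 897 / 35
= 25.6286 uM^-1*s^-1

25.6286 uM^-1*s^-1


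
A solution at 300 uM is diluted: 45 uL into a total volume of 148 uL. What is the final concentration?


C2 = C1 * V1 / V2
C2 = 300 * 45 / 148
C2 = 91.2162 uM

91.2162 uM


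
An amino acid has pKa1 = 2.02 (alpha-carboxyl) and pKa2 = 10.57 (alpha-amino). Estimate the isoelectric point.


pI = (pKa1 + pKa2) / 2
pI = (2.02 + 10.57) / 2
pI = 6.295

6.295


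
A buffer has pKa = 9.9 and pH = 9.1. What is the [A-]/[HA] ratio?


[A-]/[HA] = 10^(pH - pKa)
= 10^(9.1 - 9.9)
= 0.1585

0.1585


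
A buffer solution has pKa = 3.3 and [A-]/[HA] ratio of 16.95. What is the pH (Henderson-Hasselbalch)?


pH = pKa + log10([A-]/[HA])
pH = 3.3 + log10(16.95)
pH = 4.5292

4.5292


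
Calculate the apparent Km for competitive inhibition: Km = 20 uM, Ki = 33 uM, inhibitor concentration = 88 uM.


Km_app = Km * (1 + [I]/Ki)
Km_app = 20 * (1 + 88/33)
Km_app = 73.3333 uM

73.3333 uM


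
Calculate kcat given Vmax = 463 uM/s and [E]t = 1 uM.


kcat = Vmax / [E]t
kcat = 463 / 1
kcat = 463.0 s^-1

463.0 s^-1


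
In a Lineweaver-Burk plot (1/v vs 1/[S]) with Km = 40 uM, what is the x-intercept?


x-intercept = -1/Km
= -1/40
= -0.025 1/uM

-0.025 1/uM


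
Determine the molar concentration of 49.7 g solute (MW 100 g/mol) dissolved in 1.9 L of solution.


C = (mass / MW) / volume
C = (49.7 / 100) / 1.9
C = 0.2616 M

0.2616 M


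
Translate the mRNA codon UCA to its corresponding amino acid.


Standard genetic code lookup.
Codon UCA -> Ser

Ser


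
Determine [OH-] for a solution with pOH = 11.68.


[OH-] = 10^(-pOH)
[OH-] = 10^(-11.68)
[OH-] = 2.089e-12 M

2.089e-12 M


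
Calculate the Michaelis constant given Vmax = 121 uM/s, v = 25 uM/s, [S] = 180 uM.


Km = [S] * (Vmax - v) / v
Km = 180 * (121 - 25) / 25
Km = 691.2 uM

691.2 uM


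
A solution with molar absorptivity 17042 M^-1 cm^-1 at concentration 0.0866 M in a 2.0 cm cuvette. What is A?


A = epsilon * c * l
A = 17042 * 0.0866 * 2.0
A = 2951.6744

2951.6744


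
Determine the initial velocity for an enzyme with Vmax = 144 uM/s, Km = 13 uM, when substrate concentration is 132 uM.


v = Vmax * [S] / (Km + [S])
v = 144 * 132 / (13 + 132)
v = 131.0897 uM/s

131.0897 uM/s


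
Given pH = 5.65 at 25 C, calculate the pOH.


pOH = 14 - pH
pOH = 14 - 5.65
pOH = 8.35

8.35


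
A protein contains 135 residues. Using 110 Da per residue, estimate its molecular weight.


MW = n_residues * 110 Da
MW = 135 * 110
MW = 14850 Da

14850 Da


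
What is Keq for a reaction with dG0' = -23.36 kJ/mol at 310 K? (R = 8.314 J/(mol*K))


Keq = exp(-dG0 * 1000 / (R * T))
Keq = exp(-(-23.36) * 1000 / (8.314 * 310))
Keq = 8635.2524

8635.2524


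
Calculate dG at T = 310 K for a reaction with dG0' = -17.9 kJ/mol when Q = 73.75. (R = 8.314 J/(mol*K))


dG = dG0' + RT * ln(Q) / 1000
dG = -17.9 + 8.314 * 310 * ln(73.75) / 1000
dG = -6.8157 kJ/mol

-6.8157 kJ/mol


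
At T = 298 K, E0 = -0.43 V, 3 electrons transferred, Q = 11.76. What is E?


E = E0 - (RT/nF) * ln(Q)
E = -0.43 - (8.314 * 298 / (3 * 96485)) * ln(11.76)
E = -0.4511 V

-0.4511 V


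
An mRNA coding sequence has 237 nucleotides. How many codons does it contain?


codons = nucleotides / 3
codons = 237 / 3 = 79

79


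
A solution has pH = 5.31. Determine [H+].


[H+] = 10^(-pH)
[H+] = 10^(-5.31)
[H+] = 4.898e-06 M

4.898e-06 M


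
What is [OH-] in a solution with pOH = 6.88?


[OH-] = 10^(-pOH)
[OH-] = 10^(-6.88)
[OH-] = 1.318e-07 M

1.318e-07 M


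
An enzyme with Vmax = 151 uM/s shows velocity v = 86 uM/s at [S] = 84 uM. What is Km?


Km = [S] * (Vmax - v) / v
Km = 84 * (151 - 86) / 86
Km = 63.4884 uM

63.4884 uM


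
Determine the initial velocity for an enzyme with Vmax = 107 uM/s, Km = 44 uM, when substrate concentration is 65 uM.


v = Vmax * [S] / (Km + [S])
v = 107 * 65 / (44 + 65)
v = 63.8073 uM/s

63.8073 uM/s


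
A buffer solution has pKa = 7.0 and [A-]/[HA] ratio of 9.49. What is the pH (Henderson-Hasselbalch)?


pH = pKa + log10([A-]/[HA])
pH = 7.0 + log10(9.49)
pH = 7.9773

7.9773


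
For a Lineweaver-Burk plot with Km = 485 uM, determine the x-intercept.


x-intercept = -1/Km
= -1/485
= -0.0021 1/uM

-0.0021 1/uM


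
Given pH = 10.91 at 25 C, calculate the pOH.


pOH = 14 - pH
pOH = 14 - 10.91
pOH = 3.09

3.09


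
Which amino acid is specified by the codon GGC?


Standard genetic code lookup.
Codon GGC -> Gly

Gly


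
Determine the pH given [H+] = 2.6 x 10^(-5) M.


pH = -log10([H+])
pH = -log10(2.6 x 10^(-5))
pH = 4.585

4.585


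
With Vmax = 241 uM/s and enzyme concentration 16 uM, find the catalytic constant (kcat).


kcat = Vmax / [E]t
kcat = 241 / 16
kcat = 15.0625 s^-1

15.0625 s^-1


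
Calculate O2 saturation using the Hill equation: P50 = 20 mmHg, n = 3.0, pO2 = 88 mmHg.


Y = pO2^n / (P50^n + pO2^n)
Y = 88^3.0 / (20^3.0 + 88^3.0)
Y = 98.84%

98.84%


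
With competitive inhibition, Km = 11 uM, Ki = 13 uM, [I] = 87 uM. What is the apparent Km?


Km_app = Km * (1 + [I]/Ki)
Km_app = 11 * (1 + 87/13)
Km_app = 84.6154 uM

84.6154 uM


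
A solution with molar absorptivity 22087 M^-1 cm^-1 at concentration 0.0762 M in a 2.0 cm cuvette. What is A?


A = epsilon * c * l
A = 22087 * 0.0762 * 2.0
A = 3366.0588

3366.0588


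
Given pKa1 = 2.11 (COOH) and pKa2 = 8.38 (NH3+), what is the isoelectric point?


pI = (pKa1 + pKa2) / 2
pI = (2.11 + 8.38) / 2
pI = 5.245

5.245
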